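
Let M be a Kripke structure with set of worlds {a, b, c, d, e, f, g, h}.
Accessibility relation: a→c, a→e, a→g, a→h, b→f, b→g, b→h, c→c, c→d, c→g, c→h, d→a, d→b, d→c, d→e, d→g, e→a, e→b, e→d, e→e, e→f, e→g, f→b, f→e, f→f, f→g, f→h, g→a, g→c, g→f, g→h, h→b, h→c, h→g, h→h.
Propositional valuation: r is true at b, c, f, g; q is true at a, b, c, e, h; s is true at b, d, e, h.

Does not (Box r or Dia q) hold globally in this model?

Let φ = not (Box r or Dia q). Evaluate φ at each world:
  a (successors {c, e, g, h}): φ is false.
  b (successors {f, g, h}): φ is false.
  c (successors {c, d, g, h}): φ is false.
  d (successors {a, b, c, e, g}): φ is false.
  e (successors {a, b, d, e, f, g}): φ is false.
  f (successors {b, e, f, g, h}): φ is false.
  g (successors {a, c, f, h}): φ is false.
  h (successors {b, c, g, h}): φ is false.
Detail at a (counterexample):
  At a: Box r or Dia q is true, so not (Box r or Dia q) is false.
    At a: Box r is false, Dia q is true, so Box r or Dia q is true.
      At a: Box r requires r at every successor {c, e, g, h}.
        r fails at e, so Box r is false at a.
      At a: Dia q requires q at some successor in {c, e, g, h}.
        q holds at c, so Dia q is true at a.

No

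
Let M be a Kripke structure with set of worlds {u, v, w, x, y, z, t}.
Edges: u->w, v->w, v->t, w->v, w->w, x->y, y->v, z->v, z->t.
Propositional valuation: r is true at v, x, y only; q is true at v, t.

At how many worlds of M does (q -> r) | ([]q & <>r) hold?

6

Recall that []ψ holds at a world iff ψ holds at every accessible world, and <>ψ holds iff ψ holds at some accessible world.
Let φ = (q -> r) | ([]q & <>r). Evaluate φ at each world:
  u (successors {w}): φ is true.
  v (successors {w, t}): φ is true.
  w (successors {v, w}): φ is true.
  x (successors {y}): φ is true.
  y (successors {v}): φ is true.
  z (successors {v, t}): φ is true.
  t (successors ∅): φ is false.
For instance, at u:
  At u: q -> r is true, []q & <>r is false, so (q -> r) | ([]q & <>r) is true.
    At u: []q is false, <>r is false, so []q & <>r is false.
      At u: []q requires q at every successor {w}.
        q fails at w, so []q is false at u.
      At u: <>r requires r at some successor in {w}.
        At w: r is false.
      So <>r is false at u.
Satisfying worlds: {u, v, w, x, y, z}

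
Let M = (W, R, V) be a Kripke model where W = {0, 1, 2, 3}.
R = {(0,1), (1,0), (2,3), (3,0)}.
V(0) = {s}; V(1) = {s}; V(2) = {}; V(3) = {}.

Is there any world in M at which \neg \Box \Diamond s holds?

Recall that \Box ψ holds at a world iff ψ holds at every accessible world, and \Diamond ψ holds iff ψ holds at some accessible world.
Let φ = \neg \Box \Diamond s. Evaluate φ at each world:
  0 (successors {1}): φ is false.
  1 (successors {0}): φ is false.
  2 (successors {3}): φ is false.
  3 (successors {0}): φ is false.
For instance, at 3:
  At 3: \Box \Diamond s is true, so \neg \Box \Diamond s is false.
    At 3: \Box \Diamond s requires \Diamond s at every successor {0}.
      At 0: \Diamond s is true.
    So \Box \Diamond s is true at 3.

No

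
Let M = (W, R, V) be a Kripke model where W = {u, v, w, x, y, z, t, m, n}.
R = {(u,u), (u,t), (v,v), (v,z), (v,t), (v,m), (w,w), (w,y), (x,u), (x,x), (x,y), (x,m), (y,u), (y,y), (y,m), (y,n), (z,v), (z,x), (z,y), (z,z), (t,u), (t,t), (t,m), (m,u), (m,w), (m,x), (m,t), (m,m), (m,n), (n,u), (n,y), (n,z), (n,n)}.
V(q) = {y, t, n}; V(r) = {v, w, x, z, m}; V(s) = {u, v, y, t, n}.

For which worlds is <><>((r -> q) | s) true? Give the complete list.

Let φ = <><>((r -> q) | s). Evaluate φ at each world:
  u (successors {u, t}): φ is true.
  v (successors {v, z, t, m}): φ is true.
  w (successors {w, y}): φ is true.
  x (successors {u, x, y, m}): φ is true.
  y (successors {u, y, m, n}): φ is true.
  z (successors {v, x, y, z}): φ is true.
  t (successors {u, t, m}): φ is true.
  m (successors {u, w, x, t, m, n}): φ is true.
  n (successors {u, y, z, n}): φ is true.
For instance, at n:
  At n: <><>((r -> q) | s) requires <>((r -> q) | s) at some successor in {u, y, z, n}.
    <>((r -> q) | s) holds at u, so <><>((r -> q) | s) is true at n.
      At u: <>((r -> q) | s) requires (r -> q) | s at some successor in {u, t}.
        (r -> q) | s holds at u, so <>((r -> q) | s) is true at u.
Satisfying worlds: {u, v, w, x, y, z, t, m, n}

u, v, w, x, y, z, t, m, n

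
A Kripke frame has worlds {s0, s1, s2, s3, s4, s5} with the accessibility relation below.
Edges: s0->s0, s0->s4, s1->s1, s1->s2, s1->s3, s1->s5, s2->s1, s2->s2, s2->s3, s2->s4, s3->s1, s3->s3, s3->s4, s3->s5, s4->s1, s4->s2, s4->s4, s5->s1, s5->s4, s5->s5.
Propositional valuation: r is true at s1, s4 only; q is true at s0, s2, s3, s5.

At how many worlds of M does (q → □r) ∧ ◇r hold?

2

Recall that □ψ holds at a world iff ψ holds at every accessible world, and ◇ψ holds iff ψ holds at some accessible world.
Let φ = (q → □r) ∧ ◇r. Evaluate φ at each world:
  s0 (successors {s0, s4}): φ is false.
  s1 (successors {s1, s2, s3, s5}): φ is true.
  s2 (successors {s1, s2, s3, s4}): φ is false.
  s3 (successors {s1, s3, s4, s5}): φ is false.
  s4 (successors {s1, s2, s4}): φ is true.
  s5 (successors {s1, s4, s5}): φ is false.
For instance, at s2:
  At s2: q → □r is false, ◇r is true, so (q → □r) ∧ ◇r is false.
    At s2: q is true, □r is false, so q → □r is false.
      At s2: □r requires r at every successor {s1, s2, s3, s4}.
        r fails at s2, so □r is false at s2.
    At s2: ◇r requires r at some successor in {s1, s2, s3, s4}.
      r holds at s1, so ◇r is true at s2.
Satisfying worlds: {s1, s4}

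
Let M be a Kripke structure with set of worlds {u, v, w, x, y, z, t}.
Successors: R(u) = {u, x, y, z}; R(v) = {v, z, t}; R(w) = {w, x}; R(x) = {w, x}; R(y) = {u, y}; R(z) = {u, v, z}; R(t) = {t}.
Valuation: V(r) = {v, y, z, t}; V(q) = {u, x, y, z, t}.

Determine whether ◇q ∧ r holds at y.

At y: ◇q is true, r is true, so ◇q ∧ r is true.
  At y: ◇q requires q at some successor in {u, y}.
    q holds at u, so ◇q is true at y.

Yes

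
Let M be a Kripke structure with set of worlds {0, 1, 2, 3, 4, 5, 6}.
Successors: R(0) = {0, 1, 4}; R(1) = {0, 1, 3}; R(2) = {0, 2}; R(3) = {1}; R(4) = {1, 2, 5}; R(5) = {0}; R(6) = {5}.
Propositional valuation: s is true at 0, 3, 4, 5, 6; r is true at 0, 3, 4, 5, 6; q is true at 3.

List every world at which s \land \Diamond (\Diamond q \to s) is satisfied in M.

Let φ = s \land \Diamond (\Diamond q \to s). Evaluate φ at each world:
  0 (successors {0, 1, 4}): φ is true.
  1 (successors {0, 1, 3}): φ is false.
  2 (successors {0, 2}): φ is false.
  3 (successors {1}): φ is false.
  4 (successors {1, 2, 5}): φ is true.
  5 (successors {0}): φ is true.
  6 (successors {5}): φ is true.
For instance, at 0:
  At 0: s is true, \Diamond (\Diamond q \to s) is true, so s \land \Diamond (\Diamond q \to s) is true.
    At 0: \Diamond (\Diamond q \to s) requires \Diamond q \to s at some successor in {0, 1, 4}.
      \Diamond q \to s holds at 0, so \Diamond (\Diamond q \to s) is true at 0.
Satisfying worlds: {0, 4, 5, 6}

0, 4, 5, 6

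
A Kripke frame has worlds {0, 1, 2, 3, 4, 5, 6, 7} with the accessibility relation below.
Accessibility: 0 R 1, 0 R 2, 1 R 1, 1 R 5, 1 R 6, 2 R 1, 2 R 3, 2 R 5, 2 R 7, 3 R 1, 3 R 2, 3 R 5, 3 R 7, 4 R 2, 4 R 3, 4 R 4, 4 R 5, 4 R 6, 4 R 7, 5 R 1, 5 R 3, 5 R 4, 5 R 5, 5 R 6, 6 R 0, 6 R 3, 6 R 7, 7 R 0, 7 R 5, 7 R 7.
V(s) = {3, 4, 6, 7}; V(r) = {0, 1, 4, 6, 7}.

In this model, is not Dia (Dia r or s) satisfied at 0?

At 0: Dia (Dia r or s) is true, so not Dia (Dia r or s) is false.
  At 0: Dia (Dia r or s) requires Dia r or s at some successor in {1, 2}.
    Dia r or s holds at 1, so Dia (Dia r or s) is true at 0.
      At 1: Dia r is true, s is false, so Dia r or s is true.

No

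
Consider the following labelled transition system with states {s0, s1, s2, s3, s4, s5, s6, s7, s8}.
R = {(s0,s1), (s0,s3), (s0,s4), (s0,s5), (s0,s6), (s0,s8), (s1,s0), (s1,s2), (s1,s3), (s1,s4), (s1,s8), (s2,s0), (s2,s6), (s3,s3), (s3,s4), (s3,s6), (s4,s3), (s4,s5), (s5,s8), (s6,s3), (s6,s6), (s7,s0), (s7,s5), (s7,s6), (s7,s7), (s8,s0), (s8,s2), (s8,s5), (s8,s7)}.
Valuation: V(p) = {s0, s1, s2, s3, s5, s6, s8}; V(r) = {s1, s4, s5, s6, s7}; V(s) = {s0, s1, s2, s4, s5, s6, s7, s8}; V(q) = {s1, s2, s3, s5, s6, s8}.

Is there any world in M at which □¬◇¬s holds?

Yes

Recall that □ψ holds at a world iff ψ holds at every accessible world, and ◇ψ holds iff ψ holds at some accessible world.
Let φ = □¬◇¬s. Evaluate φ at each world:
  s0 (successors {s1, s3, s4, s5, s6, s8}): φ is false.
  s1 (successors {s0, s2, s3, s4, s8}): φ is false.
  s2 (successors {s0, s6}): φ is false.
  s3 (successors {s3, s4, s6}): φ is false.
  s4 (successors {s3, s5}): φ is false.
  s5 (successors {s8}): φ is true.
  s6 (successors {s3, s6}): φ is false.
  s7 (successors {s0, s5, s6, s7}): φ is false.
  s8 (successors {s0, s2, s5, s7}): φ is false.
Detail at s5 (witness):
  At s5: □¬◇¬s requires ¬◇¬s at every successor {s8}.
      At s8: ◇¬s is false, so ¬◇¬s is true.
  So □¬◇¬s is true at s5.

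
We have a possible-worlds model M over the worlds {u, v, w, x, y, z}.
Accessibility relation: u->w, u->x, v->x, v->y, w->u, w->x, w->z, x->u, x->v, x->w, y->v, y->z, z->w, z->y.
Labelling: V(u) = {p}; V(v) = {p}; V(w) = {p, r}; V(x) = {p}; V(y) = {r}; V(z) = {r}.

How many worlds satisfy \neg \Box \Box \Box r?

Let φ = \neg \Box \Box \Box r. Evaluate φ at each world:
  u (successors {w, x}): φ is true.
  v (successors {x, y}): φ is true.
  w (successors {u, x, z}): φ is true.
  x (successors {u, v, w}): φ is true.
  y (successors {v, z}): φ is true.
  z (successors {w, y}): φ is true.
For instance, at x:
  At x: \Box \Box \Box r is false, so \neg \Box \Box \Box r is true.
    At x: \Box \Box \Box r requires \Box \Box r at every successor {u, v, w}.
      \Box \Box r fails at u, so \Box \Box \Box r is false at x.
Satisfying worlds: {u, v, w, x, y, z}

6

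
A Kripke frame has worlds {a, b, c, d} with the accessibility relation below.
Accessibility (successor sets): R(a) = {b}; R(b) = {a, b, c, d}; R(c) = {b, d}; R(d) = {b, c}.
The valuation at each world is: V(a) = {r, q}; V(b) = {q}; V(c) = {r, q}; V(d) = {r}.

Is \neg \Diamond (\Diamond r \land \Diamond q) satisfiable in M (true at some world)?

No

Let φ = \neg \Diamond (\Diamond r \land \Diamond q). Evaluate φ at each world:
  a (successors {b}): φ is false.
  b (successors {a, b, c, d}): φ is false.
  c (successors {b, d}): φ is false.
  d (successors {b, c}): φ is false.
For instance, at d:
  At d: \Diamond (\Diamond r \land \Diamond q) is true, so \neg \Diamond (\Diamond r \land \Diamond q) is false.
    At d: \Diamond (\Diamond r \land \Diamond q) requires \Diamond r \land \Diamond q at some successor in {b, c}.
      \Diamond r \land \Diamond q holds at b, so \Diamond (\Diamond r \land \Diamond q) is true at d.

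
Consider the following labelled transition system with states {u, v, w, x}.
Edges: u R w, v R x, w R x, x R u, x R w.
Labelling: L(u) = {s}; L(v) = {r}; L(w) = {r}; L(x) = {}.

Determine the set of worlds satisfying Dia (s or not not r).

Let φ = Dia (s or not not r). Evaluate φ at each world:
  u (successors {w}): φ is true.
  v (successors {x}): φ is false.
  w (successors {x}): φ is false.
  x (successors {u, w}): φ is true.
For instance, at v:
  At v: Dia (s or not not r) requires s or not not r at some successor in {x}.
    At x: s or not not r is false.
  So Dia (s or not not r) is false at v.
Satisfying worlds: {u, x}

u, x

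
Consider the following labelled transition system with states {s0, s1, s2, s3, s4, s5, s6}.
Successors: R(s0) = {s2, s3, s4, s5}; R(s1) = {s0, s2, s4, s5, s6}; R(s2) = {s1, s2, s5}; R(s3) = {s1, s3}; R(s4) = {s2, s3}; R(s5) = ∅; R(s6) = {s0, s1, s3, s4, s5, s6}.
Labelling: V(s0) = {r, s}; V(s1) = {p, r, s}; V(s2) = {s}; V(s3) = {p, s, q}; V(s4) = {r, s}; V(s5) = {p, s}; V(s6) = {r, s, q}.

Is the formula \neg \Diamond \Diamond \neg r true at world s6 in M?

At s6: \Diamond \Diamond \neg r is true, so \neg \Diamond \Diamond \neg r is false.
  At s6: \Diamond \Diamond \neg r requires \Diamond \neg r at some successor in {s0, s1, s3, s4, s5, s6}.
    \Diamond \neg r holds at s0, so \Diamond \Diamond \neg r is true at s6.
      At s0: \Diamond \neg r requires \neg r at some successor in {s2, s3, s4, s5}.
        \neg r holds at s2, so \Diamond \neg r is true at s0.

No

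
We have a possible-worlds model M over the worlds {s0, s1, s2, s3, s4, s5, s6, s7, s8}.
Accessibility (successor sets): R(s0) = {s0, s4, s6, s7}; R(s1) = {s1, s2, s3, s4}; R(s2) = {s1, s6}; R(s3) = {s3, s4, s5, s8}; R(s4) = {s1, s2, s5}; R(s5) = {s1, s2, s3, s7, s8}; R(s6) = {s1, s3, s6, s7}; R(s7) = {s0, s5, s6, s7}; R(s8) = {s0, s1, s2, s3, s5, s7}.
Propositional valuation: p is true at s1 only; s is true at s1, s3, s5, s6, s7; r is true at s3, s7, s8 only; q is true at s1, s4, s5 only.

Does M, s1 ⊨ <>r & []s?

No

At s1: <>r is true, []s is false, so <>r & []s is false.
  At s1: <>r requires r at some successor in {s1, s2, s3, s4}.
    r holds at s3, so <>r is true at s1.
  At s1: []s requires s at every successor {s1, s2, s3, s4}.
    s fails at s2, so []s is false at s1.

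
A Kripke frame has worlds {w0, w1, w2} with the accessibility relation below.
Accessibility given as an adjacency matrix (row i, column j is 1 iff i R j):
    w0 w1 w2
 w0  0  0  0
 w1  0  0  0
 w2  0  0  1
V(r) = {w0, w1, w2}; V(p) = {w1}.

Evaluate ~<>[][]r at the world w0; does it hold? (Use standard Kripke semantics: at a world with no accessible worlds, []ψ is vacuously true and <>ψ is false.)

Yes

At w0: <>[][]r is false, so ~<>[][]r is true.
  At w0: no accessible worlds, so <>[][]r is false.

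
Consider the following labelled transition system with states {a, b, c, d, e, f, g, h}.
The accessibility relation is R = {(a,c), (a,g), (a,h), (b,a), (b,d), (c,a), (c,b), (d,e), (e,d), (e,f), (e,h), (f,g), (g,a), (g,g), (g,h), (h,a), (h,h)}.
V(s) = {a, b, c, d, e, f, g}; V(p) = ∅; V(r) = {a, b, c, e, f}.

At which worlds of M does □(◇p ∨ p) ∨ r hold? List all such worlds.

Let φ = □(◇p ∨ p) ∨ r. Evaluate φ at each world:
  a (successors {c, g, h}): φ is true.
  b (successors {a, d}): φ is true.
  c (successors {a, b}): φ is true.
  d (successors {e}): φ is false.
  e (successors {d, f, h}): φ is true.
  f (successors {g}): φ is true.
  g (successors {a, g, h}): φ is false.
  h (successors {a, h}): φ is false.
For instance, at f:
  At f: □(◇p ∨ p) is false, r is true, so □(◇p ∨ p) ∨ r is true.
    At f: □(◇p ∨ p) requires ◇p ∨ p at every successor {g}.
      ◇p ∨ p fails at g, so □(◇p ∨ p) is false at f.
Satisfying worlds: {a, b, c, e, f}

a, b, c, e, f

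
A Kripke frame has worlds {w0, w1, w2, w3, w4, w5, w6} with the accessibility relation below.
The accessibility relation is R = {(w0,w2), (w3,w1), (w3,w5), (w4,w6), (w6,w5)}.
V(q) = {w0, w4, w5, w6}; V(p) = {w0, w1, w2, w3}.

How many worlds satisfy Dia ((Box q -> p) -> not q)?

4

Let φ = Dia ((Box q -> p) -> not q). Evaluate φ at each world:
  w0 (successors {w2}): φ is true.
  w1 (successors ∅): φ is false.
  w2 (successors ∅): φ is false.
  w3 (successors {w1, w5}): φ is true.
  w4 (successors {w6}): φ is true.
  w5 (successors ∅): φ is false.
  w6 (successors {w5}): φ is true.
For instance, at w0:
  At w0: Dia ((Box q -> p) -> not q) requires (Box q -> p) -> not q at some successor in {w2}.
    (Box q -> p) -> not q holds at w2, so Dia ((Box q -> p) -> not q) is true at w0.
      At w2: Box q -> p is true, not q is true, so (Box q -> p) -> not q is true.
Satisfying worlds: {w0, w3, w4, w6}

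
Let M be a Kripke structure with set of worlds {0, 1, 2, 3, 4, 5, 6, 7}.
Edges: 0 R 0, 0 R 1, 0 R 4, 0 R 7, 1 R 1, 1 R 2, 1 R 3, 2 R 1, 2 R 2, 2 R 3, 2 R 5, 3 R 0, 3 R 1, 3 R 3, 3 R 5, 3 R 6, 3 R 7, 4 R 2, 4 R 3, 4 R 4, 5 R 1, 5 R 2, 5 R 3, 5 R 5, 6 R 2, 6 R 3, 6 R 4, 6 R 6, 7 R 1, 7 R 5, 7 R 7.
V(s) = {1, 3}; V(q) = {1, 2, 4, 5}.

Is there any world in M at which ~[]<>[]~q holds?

Yes

Recall that []ψ holds at a world iff ψ holds at every accessible world, and <>ψ holds iff ψ holds at some accessible world.
Let φ = ~[]<>[]~q. Evaluate φ at each world:
  0 (successors {0, 1, 4, 7}): φ is true.
  1 (successors {1, 2, 3}): φ is true.
  2 (successors {1, 2, 3, 5}): φ is true.
  3 (successors {0, 1, 3, 5, 6, 7}): φ is true.
  4 (successors {2, 3, 4}): φ is true.
  5 (successors {1, 2, 3, 5}): φ is true.
  6 (successors {2, 3, 4, 6}): φ is true.
  7 (successors {1, 5, 7}): φ is true.
Detail at 0 (witness):
  At 0: []<>[]~q is false, so ~[]<>[]~q is true.
    At 0: []<>[]~q requires <>[]~q at every successor {0, 1, 4, 7}.
      <>[]~q fails at 0, so []<>[]~q is false at 0.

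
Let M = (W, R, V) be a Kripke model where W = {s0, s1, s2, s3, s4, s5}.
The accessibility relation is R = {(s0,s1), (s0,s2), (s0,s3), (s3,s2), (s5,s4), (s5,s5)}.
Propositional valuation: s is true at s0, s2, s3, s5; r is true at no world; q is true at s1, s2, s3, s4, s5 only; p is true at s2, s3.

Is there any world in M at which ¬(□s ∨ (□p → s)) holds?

Let φ = ¬(□s ∨ (□p → s)). Evaluate φ at each world:
  s0 (successors {s1, s2, s3}): φ is false.
  s1 (successors ∅): φ is false.
  s2 (successors ∅): φ is false.
  s3 (successors {s2}): φ is false.
  s4 (successors ∅): φ is false.
  s5 (successors {s4, s5}): φ is false.
For instance, at s0:
  At s0: □s ∨ (□p → s) is true, so ¬(□s ∨ (□p → s)) is false.
    At s0: □s is false, □p → s is true, so □s ∨ (□p → s) is true.
      At s0: □s requires s at every successor {s1, s2, s3}.
        s fails at s1, so □s is false at s0.
      At s0: □p is false, s is true, so □p → s is true.

No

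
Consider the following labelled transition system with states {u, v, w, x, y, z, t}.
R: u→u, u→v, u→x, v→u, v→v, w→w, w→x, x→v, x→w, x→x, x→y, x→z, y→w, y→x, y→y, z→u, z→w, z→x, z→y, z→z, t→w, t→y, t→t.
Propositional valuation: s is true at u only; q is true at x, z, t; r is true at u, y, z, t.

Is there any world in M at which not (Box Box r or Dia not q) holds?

No

Recall that Box ψ holds at a world iff ψ holds at every accessible world, and Dia ψ holds iff ψ holds at some accessible world.
Let φ = not (Box Box r or Dia not q). Evaluate φ at each world:
  u (successors {u, v, x}): φ is false.
  v (successors {u, v}): φ is false.
  w (successors {w, x}): φ is false.
  x (successors {v, w, x, y, z}): φ is false.
  y (successors {w, x, y}): φ is false.
  z (successors {u, w, x, y, z}): φ is false.
  t (successors {w, y, t}): φ is false.
For instance, at z:
  At z: Box Box r or Dia not q is true, so not (Box Box r or Dia not q) is false.
    At z: Box Box r is false, Dia not q is true, so Box Box r or Dia not q is true.
      At z: Box Box r requires Box r at every successor {u, w, x, y, z}.
        Box r fails at u, so Box Box r is false at z.
      At z: Dia not q requires not q at some successor in {u, w, x, y, z}.
        not q holds at u, so Dia not q is true at z.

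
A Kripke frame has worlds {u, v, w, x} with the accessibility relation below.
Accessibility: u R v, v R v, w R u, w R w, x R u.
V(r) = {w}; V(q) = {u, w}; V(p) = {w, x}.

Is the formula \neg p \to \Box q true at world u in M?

At u: \neg p is true, \Box q is false, so \neg p \to \Box q is false.
  At u: \Box q requires q at every successor {v}.
    q fails at v, so \Box q is false at u.

No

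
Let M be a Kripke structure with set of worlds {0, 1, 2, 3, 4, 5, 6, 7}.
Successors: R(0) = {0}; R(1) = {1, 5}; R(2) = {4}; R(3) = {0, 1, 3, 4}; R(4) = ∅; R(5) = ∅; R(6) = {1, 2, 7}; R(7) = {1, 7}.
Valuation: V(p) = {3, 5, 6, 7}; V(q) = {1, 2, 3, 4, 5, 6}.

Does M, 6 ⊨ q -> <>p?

Yes

At 6: q is true, <>p is true, so q -> <>p is true.
  At 6: <>p requires p at some successor in {1, 2, 7}.
    p holds at 7, so <>p is true at 6.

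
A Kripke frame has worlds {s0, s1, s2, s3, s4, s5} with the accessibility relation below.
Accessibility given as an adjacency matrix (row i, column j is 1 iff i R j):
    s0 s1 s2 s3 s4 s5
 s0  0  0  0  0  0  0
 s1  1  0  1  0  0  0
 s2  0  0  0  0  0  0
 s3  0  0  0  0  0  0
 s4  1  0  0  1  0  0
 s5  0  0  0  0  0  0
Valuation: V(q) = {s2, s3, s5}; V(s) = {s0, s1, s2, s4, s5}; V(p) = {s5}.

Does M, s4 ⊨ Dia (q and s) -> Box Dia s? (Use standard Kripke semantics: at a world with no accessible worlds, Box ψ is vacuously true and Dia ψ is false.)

At s4: Dia (q and s) is false, Box Dia s is false, so Dia (q and s) -> Box Dia s is true.
  At s4: Dia (q and s) requires q and s at some successor in {s0, s3}.
    At s0: q and s is false.
    At s3: q and s is false.
  So Dia (q and s) is false at s4.
  At s4: Box Dia s requires Dia s at every successor {s0, s3}.
    Dia s fails at s0, so Box Dia s is false at s4.
      At s0: no accessible worlds, so Dia s is false.

Yes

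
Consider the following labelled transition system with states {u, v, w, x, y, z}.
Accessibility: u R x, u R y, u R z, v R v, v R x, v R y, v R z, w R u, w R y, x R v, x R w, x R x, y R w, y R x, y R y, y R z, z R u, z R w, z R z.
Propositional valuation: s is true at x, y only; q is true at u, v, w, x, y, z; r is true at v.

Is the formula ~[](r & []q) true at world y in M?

At y: [](r & []q) is false, so ~[](r & []q) is true.
  At y: [](r & []q) requires r & []q at every successor {w, x, y, z}.
    r & []q fails at w, so [](r & []q) is false at y.
      At w: r is false, []q is true, so r & []q is false.

Yes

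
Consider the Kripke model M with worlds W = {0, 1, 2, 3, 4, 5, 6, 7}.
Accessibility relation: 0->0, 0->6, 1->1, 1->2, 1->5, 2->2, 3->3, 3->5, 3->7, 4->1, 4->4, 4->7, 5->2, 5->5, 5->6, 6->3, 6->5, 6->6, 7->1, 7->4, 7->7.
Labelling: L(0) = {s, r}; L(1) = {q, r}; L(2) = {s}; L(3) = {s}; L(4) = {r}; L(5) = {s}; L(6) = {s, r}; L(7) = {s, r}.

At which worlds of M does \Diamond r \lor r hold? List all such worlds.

Recall that \Diamond ψ holds at a world iff ψ holds at some accessible world.
Let φ = \Diamond r \lor r. Evaluate φ at each world:
  0 (successors {0, 6}): φ is true.
  1 (successors {1, 2, 5}): φ is true.
  2 (successors {2}): φ is false.
  3 (successors {3, 5, 7}): φ is true.
  4 (successors {1, 4, 7}): φ is true.
  5 (successors {2, 5, 6}): φ is true.
  6 (successors {3, 5, 6}): φ is true.
  7 (successors {1, 4, 7}): φ is true.
For instance, at 2:
  At 2: \Diamond r is false, r is false, so \Diamond r \lor r is false.
    At 2: \Diamond r requires r at some successor in {2}.
      At 2: r is false.
    So \Diamond r is false at 2.
Satisfying worlds: {0, 1, 3, 4, 5, 6, 7}

0, 1, 3, 4, 5, 6, 7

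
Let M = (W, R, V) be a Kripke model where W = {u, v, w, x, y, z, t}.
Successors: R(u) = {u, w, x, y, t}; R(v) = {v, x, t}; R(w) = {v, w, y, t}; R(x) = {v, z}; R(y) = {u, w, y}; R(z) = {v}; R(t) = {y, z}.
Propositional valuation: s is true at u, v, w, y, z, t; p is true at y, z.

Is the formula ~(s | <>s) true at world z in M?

No

At z: s | <>s is true, so ~(s | <>s) is false.
  At z: s is true, <>s is true, so s | <>s is true.
    At z: <>s requires s at some successor in {v}.
      s holds at v, so <>s is true at z.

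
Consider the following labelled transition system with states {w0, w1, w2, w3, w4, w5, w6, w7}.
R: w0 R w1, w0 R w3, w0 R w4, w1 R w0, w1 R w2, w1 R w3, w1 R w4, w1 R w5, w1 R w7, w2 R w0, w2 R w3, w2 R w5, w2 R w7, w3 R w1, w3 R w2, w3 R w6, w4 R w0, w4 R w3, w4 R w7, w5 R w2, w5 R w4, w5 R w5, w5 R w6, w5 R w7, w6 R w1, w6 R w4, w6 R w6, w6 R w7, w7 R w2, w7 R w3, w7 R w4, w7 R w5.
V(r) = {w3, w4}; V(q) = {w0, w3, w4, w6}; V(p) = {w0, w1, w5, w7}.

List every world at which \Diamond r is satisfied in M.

w0, w1, w2, w4, w5, w6, w7

Let φ = \Diamond r. Evaluate φ at each world:
  w0 (successors {w1, w3, w4}): φ is true.
  w1 (successors {w0, w2, w3, w4, w5, w7}): φ is true.
  w2 (successors {w0, w3, w5, w7}): φ is true.
  w3 (successors {w1, w2, w6}): φ is false.
  w4 (successors {w0, w3, w7}): φ is true.
  w5 (successors {w2, w4, w5, w6, w7}): φ is true.
  w6 (successors {w1, w4, w6, w7}): φ is true.
  w7 (successors {w2, w3, w4, w5}): φ is true.
For instance, at w7:
  At w7: \Diamond r requires r at some successor in {w2, w3, w4, w5}.
    r holds at w3, so \Diamond r is true at w7.
Satisfying worlds: {w0, w1, w2, w4, w5, w6, w7}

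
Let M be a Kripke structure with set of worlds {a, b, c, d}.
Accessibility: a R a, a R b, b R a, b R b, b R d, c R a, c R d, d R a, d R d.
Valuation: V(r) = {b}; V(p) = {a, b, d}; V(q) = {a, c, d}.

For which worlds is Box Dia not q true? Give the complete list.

a

Let φ = Box Dia not q. Evaluate φ at each world:
  a (successors {a, b}): φ is true.
  b (successors {a, b, d}): φ is false.
  c (successors {a, d}): φ is false.
  d (successors {a, d}): φ is false.
For instance, at c:
  At c: Box Dia not q requires Dia not q at every successor {a, d}.
    Dia not q fails at d, so Box Dia not q is false at c.
      At d: Dia not q requires not q at some successor in {a, d}.
        At a: not q is false.
        At d: not q is false.
      So Dia not q is false at d.
Satisfying worlds: {a}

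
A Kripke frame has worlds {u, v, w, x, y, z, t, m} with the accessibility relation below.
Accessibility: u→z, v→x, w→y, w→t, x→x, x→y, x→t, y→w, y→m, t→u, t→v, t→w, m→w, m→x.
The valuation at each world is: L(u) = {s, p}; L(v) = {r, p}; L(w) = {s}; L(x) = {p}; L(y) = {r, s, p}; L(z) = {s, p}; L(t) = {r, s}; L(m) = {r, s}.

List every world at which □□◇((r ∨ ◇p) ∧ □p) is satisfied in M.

u, z

Recall that □ψ holds at a world iff ψ holds at every accessible world, and ◇ψ holds iff ψ holds at some accessible world.
Let φ = □□◇((r ∨ ◇p) ∧ □p). Evaluate φ at each world:
  u (successors {z}): φ is true.
  v (successors {x}): φ is false.
  w (successors {y, t}): φ is false.
  x (successors {x, y, t}): φ is false.
  y (successors {w, m}): φ is false.
  z (successors ∅): φ is true.
  t (successors {u, v, w}): φ is false.
  m (successors {w, x}): φ is false.
For instance, at u:
  At u: □□◇((r ∨ ◇p) ∧ □p) requires □◇((r ∨ ◇p) ∧ □p) at every successor {z}.
      At z: no accessible worlds, so □◇((r ∨ ◇p) ∧ □p) holds vacuously.
  So □□◇((r ∨ ◇p) ∧ □p) is true at u.
Satisfying worlds: {u, z}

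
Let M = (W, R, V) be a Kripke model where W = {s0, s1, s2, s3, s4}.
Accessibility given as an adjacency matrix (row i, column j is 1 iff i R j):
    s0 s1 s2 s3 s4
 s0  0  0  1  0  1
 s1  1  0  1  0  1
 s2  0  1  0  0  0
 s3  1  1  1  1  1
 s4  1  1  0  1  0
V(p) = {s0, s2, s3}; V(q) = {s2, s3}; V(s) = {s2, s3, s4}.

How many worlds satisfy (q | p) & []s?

Recall that []ψ holds at a world iff ψ holds at every accessible world, and <>ψ holds iff ψ holds at some accessible world.
Let φ = (q | p) & []s. Evaluate φ at each world:
  s0 (successors {s2, s4}): φ is true.
  s1 (successors {s0, s2, s4}): φ is false.
  s2 (successors {s1}): φ is false.
  s3 (successors {s0, s1, s2, s3, s4}): φ is false.
  s4 (successors {s0, s1, s3}): φ is false.
For instance, at s3:
  At s3: q | p is true, []s is false, so (q | p) & []s is false.
    At s3: []s requires s at every successor {s0, s1, s2, s3, s4}.
      s fails at s0, so []s is false at s3.
Satisfying worlds: {s0}

1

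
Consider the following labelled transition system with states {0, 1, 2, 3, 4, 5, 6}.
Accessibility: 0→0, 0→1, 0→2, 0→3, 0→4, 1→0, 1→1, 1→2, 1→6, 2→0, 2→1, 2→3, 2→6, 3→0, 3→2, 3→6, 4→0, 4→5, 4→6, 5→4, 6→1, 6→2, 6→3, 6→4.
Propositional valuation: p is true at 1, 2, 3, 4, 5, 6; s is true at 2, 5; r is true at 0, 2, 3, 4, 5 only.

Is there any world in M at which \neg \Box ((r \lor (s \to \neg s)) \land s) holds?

Yes

Recall that \Box ψ holds at a world iff ψ holds at every accessible world, and \Diamond ψ holds iff ψ holds at some accessible world.
Let φ = \neg \Box ((r \lor (s \to \neg s)) \land s). Evaluate φ at each world:
  0 (successors {0, 1, 2, 3, 4}): φ is true.
  1 (successors {0, 1, 2, 6}): φ is true.
  2 (successors {0, 1, 3, 6}): φ is true.
  3 (successors {0, 2, 6}): φ is true.
  4 (successors {0, 5, 6}): φ is true.
  5 (successors {4}): φ is true.
  6 (successors {1, 2, 3, 4}): φ is true.
Detail at 0 (witness):
  At 0: \Box ((r \lor (s \to \neg s)) \land s) is false, so \neg \Box ((r \lor (s \to \neg s)) \land s) is true.
    At 0: \Box ((r \lor (s \to \neg s)) \land s) requires (r \lor (s \to \neg s)) \land s at every successor {0, 1, 2, 3, 4}.
      (r \lor (s \to \neg s)) \land s fails at 0, so \Box ((r \lor (s \to \neg s)) \land s) is false at 0.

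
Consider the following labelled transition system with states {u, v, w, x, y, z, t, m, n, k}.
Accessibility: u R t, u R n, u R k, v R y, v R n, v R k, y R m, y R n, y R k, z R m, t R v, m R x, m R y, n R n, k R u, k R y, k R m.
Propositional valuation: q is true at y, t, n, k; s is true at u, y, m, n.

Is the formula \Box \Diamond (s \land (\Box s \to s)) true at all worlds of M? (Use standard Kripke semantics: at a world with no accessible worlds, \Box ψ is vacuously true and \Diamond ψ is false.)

Recall that \Box ψ holds at a world iff ψ holds at every accessible world, and \Diamond ψ holds iff ψ holds at some accessible world.
Let φ = \Box \Diamond (s \land (\Box s \to s)). Evaluate φ at each world:
  u (successors {t, n, k}): φ is false.
  v (successors {y, n, k}): φ is true.
  w (successors ∅): φ is true.
  x (successors ∅): φ is true.
  y (successors {m, n, k}): φ is true.
  z (successors {m}): φ is true.
  t (successors {v}): φ is true.
  m (successors {x, y}): φ is false.
  n (successors {n}): φ is true.
  k (successors {u, y, m}): φ is true.
Detail at u (counterexample):
  At u: \Box \Diamond (s \land (\Box s \to s)) requires \Diamond (s \land (\Box s \to s)) at every successor {t, n, k}.
    \Diamond (s \land (\Box s \to s)) fails at t, so \Box \Diamond (s \land (\Box s \to s)) is false at u.
      At t: \Diamond (s \land (\Box s \to s)) requires s \land (\Box s \to s) at some successor in {v}.
        At v: s \land (\Box s \to s) is false.
      So \Diamond (s \land (\Box s \to s)) is false at t.

No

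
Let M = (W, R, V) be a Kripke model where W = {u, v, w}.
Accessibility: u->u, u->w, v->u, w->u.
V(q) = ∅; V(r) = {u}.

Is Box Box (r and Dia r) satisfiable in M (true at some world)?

Let φ = Box Box (r and Dia r). Evaluate φ at each world:
  u (successors {u, w}): φ is false.
  v (successors {u}): φ is false.
  w (successors {u}): φ is false.
For instance, at u:
  At u: Box Box (r and Dia r) requires Box (r and Dia r) at every successor {u, w}.
    Box (r and Dia r) fails at u, so Box Box (r and Dia r) is false at u.
      At u: Box (r and Dia r) requires r and Dia r at every successor {u, w}.
        r and Dia r fails at w, so Box (r and Dia r) is false at u.

No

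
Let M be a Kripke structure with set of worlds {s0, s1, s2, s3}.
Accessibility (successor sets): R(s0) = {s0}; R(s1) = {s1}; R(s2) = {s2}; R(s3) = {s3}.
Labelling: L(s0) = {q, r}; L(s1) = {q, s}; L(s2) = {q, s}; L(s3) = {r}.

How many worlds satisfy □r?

Let φ = □r. Evaluate φ at each world:
  s0 (successors {s0}): φ is true.
  s1 (successors {s1}): φ is false.
  s2 (successors {s2}): φ is false.
  s3 (successors {s3}): φ is true.
For instance, at s1:
  At s1: □r requires r at every successor {s1}.
    r fails at s1, so □r is false at s1.
Satisfying worlds: {s0, s3}

2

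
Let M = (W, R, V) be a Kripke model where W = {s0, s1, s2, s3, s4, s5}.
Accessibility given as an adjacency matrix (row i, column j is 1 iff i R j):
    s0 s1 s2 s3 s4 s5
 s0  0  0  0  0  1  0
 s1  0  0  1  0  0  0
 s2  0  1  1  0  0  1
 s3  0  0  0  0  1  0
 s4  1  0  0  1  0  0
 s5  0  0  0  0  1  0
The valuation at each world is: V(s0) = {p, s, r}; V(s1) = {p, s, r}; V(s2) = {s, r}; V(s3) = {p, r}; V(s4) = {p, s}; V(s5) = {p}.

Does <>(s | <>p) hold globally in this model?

Let φ = <>(s | <>p). Evaluate φ at each world:
  s0 (successors {s4}): φ is true.
  s1 (successors {s2}): φ is true.
  s2 (successors {s1, s2, s5}): φ is true.
  s3 (successors {s4}): φ is true.
  s4 (successors {s0, s3}): φ is true.
  s5 (successors {s4}): φ is true.
For instance, at s3:
  At s3: <>(s | <>p) requires s | <>p at some successor in {s4}.
    s | <>p holds at s4, so <>(s | <>p) is true at s3.
      At s4: s is true, <>p is true, so s | <>p is true.

Yes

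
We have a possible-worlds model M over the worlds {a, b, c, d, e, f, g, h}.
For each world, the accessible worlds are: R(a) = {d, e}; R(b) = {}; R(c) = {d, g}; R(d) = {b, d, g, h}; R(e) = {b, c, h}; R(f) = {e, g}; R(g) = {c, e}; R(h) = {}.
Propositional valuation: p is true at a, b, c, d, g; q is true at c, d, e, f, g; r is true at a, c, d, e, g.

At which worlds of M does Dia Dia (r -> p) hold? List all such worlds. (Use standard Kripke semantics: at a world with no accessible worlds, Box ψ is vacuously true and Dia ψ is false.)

Let φ = Dia Dia (r -> p). Evaluate φ at each world:
  a (successors {d, e}): φ is true.
  b (successors ∅): φ is false.
  c (successors {d, g}): φ is true.
  d (successors {b, d, g, h}): φ is true.
  e (successors {b, c, h}): φ is true.
  f (successors {e, g}): φ is true.
  g (successors {c, e}): φ is true.
  h (successors ∅): φ is false.
For instance, at d:
  At d: Dia Dia (r -> p) requires Dia (r -> p) at some successor in {b, d, g, h}.
    Dia (r -> p) holds at d, so Dia Dia (r -> p) is true at d.
      At d: Dia (r -> p) requires r -> p at some successor in {b, d, g, h}.
        r -> p holds at b, so Dia (r -> p) is true at d.
Satisfying worlds: {a, c, d, e, f, g}

a, c, d, e, f, g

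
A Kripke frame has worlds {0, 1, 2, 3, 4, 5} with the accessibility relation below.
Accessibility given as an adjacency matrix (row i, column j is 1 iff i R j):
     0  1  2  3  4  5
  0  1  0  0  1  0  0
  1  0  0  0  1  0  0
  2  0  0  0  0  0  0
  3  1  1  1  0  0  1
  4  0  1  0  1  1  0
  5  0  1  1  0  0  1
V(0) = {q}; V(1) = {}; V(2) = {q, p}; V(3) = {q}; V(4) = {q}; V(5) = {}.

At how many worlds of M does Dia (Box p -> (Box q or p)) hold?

5

Recall that Box ψ holds at a world iff ψ holds at every accessible world, and Dia ψ holds iff ψ holds at some accessible world.
Let φ = Dia (Box p -> (Box q or p)). Evaluate φ at each world:
  0 (successors {0, 3}): φ is true.
  1 (successors {3}): φ is true.
  2 (successors ∅): φ is false.
  3 (successors {0, 1, 2, 5}): φ is true.
  4 (successors {1, 3, 4}): φ is true.
  5 (successors {1, 2, 5}): φ is true.
For instance, at 5:
  At 5: Dia (Box p -> (Box q or p)) requires Box p -> (Box q or p) at some successor in {1, 2, 5}.
    Box p -> (Box q or p) holds at 1, so Dia (Box p -> (Box q or p)) is true at 5.
      At 1: Box p is false, Box q or p is true, so Box p -> (Box q or p) is true.
Satisfying worlds: {0, 1, 3, 4, 5}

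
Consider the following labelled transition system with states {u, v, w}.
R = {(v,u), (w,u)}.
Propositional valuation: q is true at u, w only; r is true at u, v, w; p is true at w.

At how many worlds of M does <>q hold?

Let φ = <>q. Evaluate φ at each world:
  u (successors ∅): φ is false.
  v (successors {u}): φ is true.
  w (successors {u}): φ is true.
For instance, at w:
  At w: <>q requires q at some successor in {u}.
    q holds at u, so <>q is true at w.
Satisfying worlds: {v, w}

2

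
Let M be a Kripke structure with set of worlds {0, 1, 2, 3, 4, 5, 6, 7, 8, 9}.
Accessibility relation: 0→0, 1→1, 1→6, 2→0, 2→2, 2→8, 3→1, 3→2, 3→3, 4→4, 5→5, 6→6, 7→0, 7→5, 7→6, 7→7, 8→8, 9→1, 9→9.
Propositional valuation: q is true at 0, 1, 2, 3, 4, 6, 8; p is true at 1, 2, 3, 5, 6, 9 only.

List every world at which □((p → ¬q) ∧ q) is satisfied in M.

Let φ = □((p → ¬q) ∧ q). Evaluate φ at each world:
  0 (successors {0}): φ is true.
  1 (successors {1, 6}): φ is false.
  2 (successors {0, 2, 8}): φ is false.
  3 (successors {1, 2, 3}): φ is false.
  4 (successors {4}): φ is true.
  5 (successors {5}): φ is false.
  6 (successors {6}): φ is false.
  7 (successors {0, 5, 6, 7}): φ is false.
  8 (successors {8}): φ is true.
  9 (successors {1, 9}): φ is false.
For instance, at 3:
  At 3: □((p → ¬q) ∧ q) requires (p → ¬q) ∧ q at every successor {1, 2, 3}.
    (p → ¬q) ∧ q fails at 1, so □((p → ¬q) ∧ q) is false at 3.
Satisfying worlds: {0, 4, 8}

0, 4, 8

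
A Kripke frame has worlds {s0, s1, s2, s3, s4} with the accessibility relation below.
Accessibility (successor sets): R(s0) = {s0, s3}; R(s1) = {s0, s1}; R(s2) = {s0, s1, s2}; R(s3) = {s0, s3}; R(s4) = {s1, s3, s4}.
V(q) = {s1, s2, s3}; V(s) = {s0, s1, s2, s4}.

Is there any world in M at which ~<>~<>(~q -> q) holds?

Yes

Let φ = ~<>~<>(~q -> q). Evaluate φ at each world:
  s0 (successors {s0, s3}): φ is true.
  s1 (successors {s0, s1}): φ is true.
  s2 (successors {s0, s1, s2}): φ is true.
  s3 (successors {s0, s3}): φ is true.
  s4 (successors {s1, s3, s4}): φ is true.
Detail at s0 (witness):
  At s0: <>~<>(~q -> q) is false, so ~<>~<>(~q -> q) is true.
    At s0: <>~<>(~q -> q) requires ~<>(~q -> q) at some successor in {s0, s3}.
      At s0: ~<>(~q -> q) is false.
      At s3: ~<>(~q -> q) is false.
    So <>~<>(~q -> q) is false at s0.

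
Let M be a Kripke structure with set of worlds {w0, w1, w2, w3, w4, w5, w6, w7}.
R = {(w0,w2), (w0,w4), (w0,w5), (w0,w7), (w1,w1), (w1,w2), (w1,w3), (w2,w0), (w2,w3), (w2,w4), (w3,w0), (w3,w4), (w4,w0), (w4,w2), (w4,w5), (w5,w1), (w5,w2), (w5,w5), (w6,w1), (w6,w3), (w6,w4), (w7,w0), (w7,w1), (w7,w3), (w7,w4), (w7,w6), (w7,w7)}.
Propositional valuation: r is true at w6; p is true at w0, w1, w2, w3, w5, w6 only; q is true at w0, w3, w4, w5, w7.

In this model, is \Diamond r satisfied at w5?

Recall that \Diamond ψ holds at a world iff ψ holds at some accessible world.
At w5: \Diamond r requires r at some successor in {w1, w2, w5}.
  At w1: r is false.
  At w2: r is false.
  At w5: r is false.
So \Diamond r is false at w5.

No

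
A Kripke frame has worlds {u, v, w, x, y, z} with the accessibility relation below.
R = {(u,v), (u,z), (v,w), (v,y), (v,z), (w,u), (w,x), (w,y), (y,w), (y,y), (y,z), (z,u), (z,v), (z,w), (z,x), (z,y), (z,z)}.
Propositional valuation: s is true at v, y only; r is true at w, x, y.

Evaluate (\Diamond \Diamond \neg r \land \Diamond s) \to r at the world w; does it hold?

Recall that \Diamond ψ holds at a world iff ψ holds at some accessible world.
At w: \Diamond \Diamond \neg r \land \Diamond s is true, r is true, so (\Diamond \Diamond \neg r \land \Diamond s) \to r is true.
  At w: \Diamond \Diamond \neg r is true, \Diamond s is true, so \Diamond \Diamond \neg r \land \Diamond s is true.
    At w: \Diamond \Diamond \neg r requires \Diamond \neg r at some successor in {u, x, y}.
      \Diamond \neg r holds at u, so \Diamond \Diamond \neg r is true at w.
    At w: \Diamond s requires s at some successor in {u, x, y}.
      s holds at y, so \Diamond s is true at w.

Yes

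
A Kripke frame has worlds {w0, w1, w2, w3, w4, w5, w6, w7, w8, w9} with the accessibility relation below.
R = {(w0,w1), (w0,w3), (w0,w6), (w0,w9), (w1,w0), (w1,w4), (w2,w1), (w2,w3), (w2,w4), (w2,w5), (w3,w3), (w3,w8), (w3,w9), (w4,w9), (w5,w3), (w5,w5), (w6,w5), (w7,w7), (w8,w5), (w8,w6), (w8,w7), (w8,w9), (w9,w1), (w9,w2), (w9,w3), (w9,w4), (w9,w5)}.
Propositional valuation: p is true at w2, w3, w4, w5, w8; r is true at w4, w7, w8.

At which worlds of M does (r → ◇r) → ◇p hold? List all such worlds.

w0, w1, w2, w3, w4, w5, w6, w8, w9

Recall that ◇ψ holds at a world iff ψ holds at some accessible world.
Let φ = (r → ◇r) → ◇p. Evaluate φ at each world:
  w0 (successors {w1, w3, w6, w9}): φ is true.
  w1 (successors {w0, w4}): φ is true.
  w2 (successors {w1, w3, w4, w5}): φ is true.
  w3 (successors {w3, w8, w9}): φ is true.
  w4 (successors {w9}): φ is true.
  w5 (successors {w3, w5}): φ is true.
  w6 (successors {w5}): φ is true.
  w7 (successors {w7}): φ is false.
  w8 (successors {w5, w6, w7, w9}): φ is true.
  w9 (successors {w1, w2, w3, w4, w5}): φ is true.
For instance, at w4:
  At w4: r → ◇r is false, ◇p is false, so (r → ◇r) → ◇p is true.
    At w4: r is true, ◇r is false, so r → ◇r is false.
      At w4: ◇r requires r at some successor in {w9}.
        At w9: r is false.
      So ◇r is false at w4.
    At w4: ◇p requires p at some successor in {w9}.
      At w9: p is false.
    So ◇p is false at w4.
Satisfying worlds: {w0, w1, w2, w3, w4, w5, w6, w8, w9}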